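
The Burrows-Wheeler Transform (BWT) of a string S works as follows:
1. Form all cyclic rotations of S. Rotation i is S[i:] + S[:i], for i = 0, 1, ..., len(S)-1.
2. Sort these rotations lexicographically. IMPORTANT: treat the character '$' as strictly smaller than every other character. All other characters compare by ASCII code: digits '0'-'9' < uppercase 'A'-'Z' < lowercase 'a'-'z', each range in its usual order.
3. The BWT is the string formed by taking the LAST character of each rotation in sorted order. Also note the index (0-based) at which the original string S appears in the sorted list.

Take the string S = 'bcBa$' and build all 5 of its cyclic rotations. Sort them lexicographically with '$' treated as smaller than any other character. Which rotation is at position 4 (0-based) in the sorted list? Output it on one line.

Answer: cBa$b

Derivation:
All 5 rotations (rotation i = S[i:]+S[:i]):
  rot[0] = bcBa$
  rot[1] = cBa$b
  rot[2] = Ba$bc
  rot[3] = a$bcB
  rot[4] = $bcBa
Sorted (with $ < everything):
  sorted[0] = $bcBa
  sorted[1] = Ba$bc
  sorted[2] = a$bcB
  sorted[3] = bcBa$
  sorted[4] = cBa$b
sorted[4] = cBa$b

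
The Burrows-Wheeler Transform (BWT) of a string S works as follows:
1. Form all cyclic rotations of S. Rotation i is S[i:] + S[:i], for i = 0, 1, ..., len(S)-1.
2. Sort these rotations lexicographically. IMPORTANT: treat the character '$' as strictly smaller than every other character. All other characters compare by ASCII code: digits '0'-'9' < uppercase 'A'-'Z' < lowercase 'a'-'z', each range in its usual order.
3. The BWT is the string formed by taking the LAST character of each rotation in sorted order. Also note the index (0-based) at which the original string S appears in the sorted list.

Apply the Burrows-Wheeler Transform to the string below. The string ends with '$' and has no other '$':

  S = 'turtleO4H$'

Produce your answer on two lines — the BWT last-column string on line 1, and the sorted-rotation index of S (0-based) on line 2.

All 10 rotations (rotation i = S[i:]+S[:i]):
  rot[0] = turtleO4H$
  rot[1] = urtleO4H$t
  rot[2] = rtleO4H$tu
  rot[3] = tleO4H$tur
  rot[4] = leO4H$turt
  rot[5] = eO4H$turtl
  rot[6] = O4H$turtle
  rot[7] = 4H$turtleO
  rot[8] = H$turtleO4
  rot[9] = $turtleO4H
Sorted (with $ < everything):
  sorted[0] = $turtleO4H  (last char: 'H')
  sorted[1] = 4H$turtleO  (last char: 'O')
  sorted[2] = H$turtleO4  (last char: '4')
  sorted[3] = O4H$turtle  (last char: 'e')
  sorted[4] = eO4H$turtl  (last char: 'l')
  sorted[5] = leO4H$turt  (last char: 't')
  sorted[6] = rtleO4H$tu  (last char: 'u')
  sorted[7] = tleO4H$tur  (last char: 'r')
  sorted[8] = turtleO4H$  (last char: '$')
  sorted[9] = urtleO4H$t  (last char: 't')
Last column: HO4eltur$t
Original string S is at sorted index 8

Answer: HO4eltur$t
8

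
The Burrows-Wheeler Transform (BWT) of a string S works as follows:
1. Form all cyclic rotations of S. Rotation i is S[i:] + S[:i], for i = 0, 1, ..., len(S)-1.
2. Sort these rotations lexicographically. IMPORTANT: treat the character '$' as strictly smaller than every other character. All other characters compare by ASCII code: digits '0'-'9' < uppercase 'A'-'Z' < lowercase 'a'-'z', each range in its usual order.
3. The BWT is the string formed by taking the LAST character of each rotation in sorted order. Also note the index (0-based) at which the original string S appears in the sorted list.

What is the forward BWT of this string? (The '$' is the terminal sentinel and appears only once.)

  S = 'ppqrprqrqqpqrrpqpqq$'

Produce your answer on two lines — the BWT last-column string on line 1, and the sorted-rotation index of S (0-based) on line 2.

All 20 rotations (rotation i = S[i:]+S[:i]):
  rot[0] = ppqrprqrqqpqrrpqpqq$
  rot[1] = pqrprqrqqpqrrpqpqq$p
  rot[2] = qrprqrqqpqrrpqpqq$pp
  rot[3] = rprqrqqpqrrpqpqq$ppq
  rot[4] = prqrqqpqrrpqpqq$ppqr
  rot[5] = rqrqqpqrrpqpqq$ppqrp
  rot[6] = qrqqpqrrpqpqq$ppqrpr
  rot[7] = rqqpqrrpqpqq$ppqrprq
  rot[8] = qqpqrrpqpqq$ppqrprqr
  rot[9] = qpqrrpqpqq$ppqrprqrq
  rot[10] = pqrrpqpqq$ppqrprqrqq
  rot[11] = qrrpqpqq$ppqrprqrqqp
  rot[12] = rrpqpqq$ppqrprqrqqpq
  rot[13] = rpqpqq$ppqrprqrqqpqr
  rot[14] = pqpqq$ppqrprqrqqpqrr
  rot[15] = qpqq$ppqrprqrqqpqrrp
  rot[16] = pqq$ppqrprqrqqpqrrpq
  rot[17] = qq$ppqrprqrqqpqrrpqp
  rot[18] = q$ppqrprqrqqpqrrpqpq
  rot[19] = $ppqrprqrqqpqrrpqpqq
Sorted (with $ < everything):
  sorted[0] = $ppqrprqrqqpqrrpqpqq  (last char: 'q')
  sorted[1] = ppqrprqrqqpqrrpqpqq$  (last char: '$')
  sorted[2] = pqpqq$ppqrprqrqqpqrr  (last char: 'r')
  sorted[3] = pqq$ppqrprqrqqpqrrpq  (last char: 'q')
  sorted[4] = pqrprqrqqpqrrpqpqq$p  (last char: 'p')
  sorted[5] = pqrrpqpqq$ppqrprqrqq  (last char: 'q')
  sorted[6] = prqrqqpqrrpqpqq$ppqr  (last char: 'r')
  sorted[7] = q$ppqrprqrqqpqrrpqpq  (last char: 'q')
  sorted[8] = qpqq$ppqrprqrqqpqrrp  (last char: 'p')
  sorted[9] = qpqrrpqpqq$ppqrprqrq  (last char: 'q')
  sorted[10] = qq$ppqrprqrqqpqrrpqp  (last char: 'p')
  sorted[11] = qqpqrrpqpqq$ppqrprqr  (last char: 'r')
  sorted[12] = qrprqrqqpqrrpqpqq$pp  (last char: 'p')
  sorted[13] = qrqqpqrrpqpqq$ppqrpr  (last char: 'r')
  sorted[14] = qrrpqpqq$ppqrprqrqqp  (last char: 'p')
  sorted[15] = rpqpqq$ppqrprqrqqpqr  (last char: 'r')
  sorted[16] = rprqrqqpqrrpqpqq$ppq  (last char: 'q')
  sorted[17] = rqqpqrrpqpqq$ppqrprq  (last char: 'q')
  sorted[18] = rqrqqpqrrpqpqq$ppqrp  (last char: 'p')
  sorted[19] = rrpqpqq$ppqrprqrqqpq  (last char: 'q')
Last column: q$rqpqrqpqprprprqqpq
Original string S is at sorted index 1

Answer: q$rqpqrqpqprprprqqpq
1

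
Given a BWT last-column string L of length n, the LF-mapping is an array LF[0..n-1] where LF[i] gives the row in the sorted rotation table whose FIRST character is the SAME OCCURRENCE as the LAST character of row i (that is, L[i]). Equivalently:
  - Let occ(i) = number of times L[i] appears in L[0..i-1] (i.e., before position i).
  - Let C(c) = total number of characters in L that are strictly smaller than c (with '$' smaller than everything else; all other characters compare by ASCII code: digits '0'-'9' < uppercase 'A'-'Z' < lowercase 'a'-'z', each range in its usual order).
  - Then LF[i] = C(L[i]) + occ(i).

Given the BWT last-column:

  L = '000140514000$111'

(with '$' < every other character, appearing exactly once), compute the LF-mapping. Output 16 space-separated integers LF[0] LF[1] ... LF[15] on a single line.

Answer: 1 2 3 8 13 4 15 9 14 5 6 7 0 10 11 12

Derivation:
Char counts: '$':1, '0':7, '1':5, '4':2, '5':1
C (first-col start): C('$')=0, C('0')=1, C('1')=8, C('4')=13, C('5')=15
L[0]='0': occ=0, LF[0]=C('0')+0=1+0=1
L[1]='0': occ=1, LF[1]=C('0')+1=1+1=2
L[2]='0': occ=2, LF[2]=C('0')+2=1+2=3
L[3]='1': occ=0, LF[3]=C('1')+0=8+0=8
L[4]='4': occ=0, LF[4]=C('4')+0=13+0=13
L[5]='0': occ=3, LF[5]=C('0')+3=1+3=4
L[6]='5': occ=0, LF[6]=C('5')+0=15+0=15
L[7]='1': occ=1, LF[7]=C('1')+1=8+1=9
L[8]='4': occ=1, LF[8]=C('4')+1=13+1=14
L[9]='0': occ=4, LF[9]=C('0')+4=1+4=5
L[10]='0': occ=5, LF[10]=C('0')+5=1+5=6
L[11]='0': occ=6, LF[11]=C('0')+6=1+6=7
L[12]='$': occ=0, LF[12]=C('$')+0=0+0=0
L[13]='1': occ=2, LF[13]=C('1')+2=8+2=10
L[14]='1': occ=3, LF[14]=C('1')+3=8+3=11
L[15]='1': occ=4, LF[15]=C('1')+4=8+4=12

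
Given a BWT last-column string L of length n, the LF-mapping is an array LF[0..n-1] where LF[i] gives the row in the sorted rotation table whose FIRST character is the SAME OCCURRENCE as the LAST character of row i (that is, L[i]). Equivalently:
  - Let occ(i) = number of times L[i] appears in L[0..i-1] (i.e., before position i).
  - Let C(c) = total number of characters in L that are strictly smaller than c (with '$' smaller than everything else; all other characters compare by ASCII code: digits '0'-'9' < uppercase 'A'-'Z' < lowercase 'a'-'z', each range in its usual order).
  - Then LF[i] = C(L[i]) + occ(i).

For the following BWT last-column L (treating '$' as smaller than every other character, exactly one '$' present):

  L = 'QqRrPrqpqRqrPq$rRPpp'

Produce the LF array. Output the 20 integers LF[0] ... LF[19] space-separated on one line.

Char counts: '$':1, 'P':3, 'Q':1, 'R':3, 'p':3, 'q':5, 'r':4
C (first-col start): C('$')=0, C('P')=1, C('Q')=4, C('R')=5, C('p')=8, C('q')=11, C('r')=16
L[0]='Q': occ=0, LF[0]=C('Q')+0=4+0=4
L[1]='q': occ=0, LF[1]=C('q')+0=11+0=11
L[2]='R': occ=0, LF[2]=C('R')+0=5+0=5
L[3]='r': occ=0, LF[3]=C('r')+0=16+0=16
L[4]='P': occ=0, LF[4]=C('P')+0=1+0=1
L[5]='r': occ=1, LF[5]=C('r')+1=16+1=17
L[6]='q': occ=1, LF[6]=C('q')+1=11+1=12
L[7]='p': occ=0, LF[7]=C('p')+0=8+0=8
L[8]='q': occ=2, LF[8]=C('q')+2=11+2=13
L[9]='R': occ=1, LF[9]=C('R')+1=5+1=6
L[10]='q': occ=3, LF[10]=C('q')+3=11+3=14
L[11]='r': occ=2, LF[11]=C('r')+2=16+2=18
L[12]='P': occ=1, LF[12]=C('P')+1=1+1=2
L[13]='q': occ=4, LF[13]=C('q')+4=11+4=15
L[14]='$': occ=0, LF[14]=C('$')+0=0+0=0
L[15]='r': occ=3, LF[15]=C('r')+3=16+3=19
L[16]='R': occ=2, LF[16]=C('R')+2=5+2=7
L[17]='P': occ=2, LF[17]=C('P')+2=1+2=3
L[18]='p': occ=1, LF[18]=C('p')+1=8+1=9
L[19]='p': occ=2, LF[19]=C('p')+2=8+2=10

Answer: 4 11 5 16 1 17 12 8 13 6 14 18 2 15 0 19 7 3 9 10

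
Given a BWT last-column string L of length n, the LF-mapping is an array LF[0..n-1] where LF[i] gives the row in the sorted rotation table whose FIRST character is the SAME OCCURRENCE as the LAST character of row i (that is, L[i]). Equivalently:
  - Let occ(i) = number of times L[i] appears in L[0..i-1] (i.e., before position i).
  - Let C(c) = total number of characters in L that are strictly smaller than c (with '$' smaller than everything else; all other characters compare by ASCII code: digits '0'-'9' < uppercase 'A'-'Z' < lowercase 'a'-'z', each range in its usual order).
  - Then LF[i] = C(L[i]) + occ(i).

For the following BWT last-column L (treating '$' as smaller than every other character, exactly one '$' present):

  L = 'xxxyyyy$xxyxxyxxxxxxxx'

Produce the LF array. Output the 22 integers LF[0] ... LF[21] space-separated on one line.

Char counts: '$':1, 'x':15, 'y':6
C (first-col start): C('$')=0, C('x')=1, C('y')=16
L[0]='x': occ=0, LF[0]=C('x')+0=1+0=1
L[1]='x': occ=1, LF[1]=C('x')+1=1+1=2
L[2]='x': occ=2, LF[2]=C('x')+2=1+2=3
L[3]='y': occ=0, LF[3]=C('y')+0=16+0=16
L[4]='y': occ=1, LF[4]=C('y')+1=16+1=17
L[5]='y': occ=2, LF[5]=C('y')+2=16+2=18
L[6]='y': occ=3, LF[6]=C('y')+3=16+3=19
L[7]='$': occ=0, LF[7]=C('$')+0=0+0=0
L[8]='x': occ=3, LF[8]=C('x')+3=1+3=4
L[9]='x': occ=4, LF[9]=C('x')+4=1+4=5
L[10]='y': occ=4, LF[10]=C('y')+4=16+4=20
L[11]='x': occ=5, LF[11]=C('x')+5=1+5=6
L[12]='x': occ=6, LF[12]=C('x')+6=1+6=7
L[13]='y': occ=5, LF[13]=C('y')+5=16+5=21
L[14]='x': occ=7, LF[14]=C('x')+7=1+7=8
L[15]='x': occ=8, LF[15]=C('x')+8=1+8=9
L[16]='x': occ=9, LF[16]=C('x')+9=1+9=10
L[17]='x': occ=10, LF[17]=C('x')+10=1+10=11
L[18]='x': occ=11, LF[18]=C('x')+11=1+11=12
L[19]='x': occ=12, LF[19]=C('x')+12=1+12=13
L[20]='x': occ=13, LF[20]=C('x')+13=1+13=14
L[21]='x': occ=14, LF[21]=C('x')+14=1+14=15

Answer: 1 2 3 16 17 18 19 0 4 5 20 6 7 21 8 9 10 11 12 13 14 15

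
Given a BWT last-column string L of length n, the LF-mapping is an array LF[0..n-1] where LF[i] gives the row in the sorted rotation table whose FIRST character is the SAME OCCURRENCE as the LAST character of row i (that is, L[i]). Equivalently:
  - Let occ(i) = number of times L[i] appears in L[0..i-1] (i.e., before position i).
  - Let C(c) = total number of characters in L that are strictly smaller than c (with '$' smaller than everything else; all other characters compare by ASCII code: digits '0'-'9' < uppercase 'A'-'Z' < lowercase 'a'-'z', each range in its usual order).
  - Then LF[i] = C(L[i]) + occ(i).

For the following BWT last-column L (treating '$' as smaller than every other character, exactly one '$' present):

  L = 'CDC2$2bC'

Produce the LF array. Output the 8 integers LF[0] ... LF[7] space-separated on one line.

Char counts: '$':1, '2':2, 'C':3, 'D':1, 'b':1
C (first-col start): C('$')=0, C('2')=1, C('C')=3, C('D')=6, C('b')=7
L[0]='C': occ=0, LF[0]=C('C')+0=3+0=3
L[1]='D': occ=0, LF[1]=C('D')+0=6+0=6
L[2]='C': occ=1, LF[2]=C('C')+1=3+1=4
L[3]='2': occ=0, LF[3]=C('2')+0=1+0=1
L[4]='$': occ=0, LF[4]=C('$')+0=0+0=0
L[5]='2': occ=1, LF[5]=C('2')+1=1+1=2
L[6]='b': occ=0, LF[6]=C('b')+0=7+0=7
L[7]='C': occ=2, LF[7]=C('C')+2=3+2=5

Answer: 3 6 4 1 0 2 7 5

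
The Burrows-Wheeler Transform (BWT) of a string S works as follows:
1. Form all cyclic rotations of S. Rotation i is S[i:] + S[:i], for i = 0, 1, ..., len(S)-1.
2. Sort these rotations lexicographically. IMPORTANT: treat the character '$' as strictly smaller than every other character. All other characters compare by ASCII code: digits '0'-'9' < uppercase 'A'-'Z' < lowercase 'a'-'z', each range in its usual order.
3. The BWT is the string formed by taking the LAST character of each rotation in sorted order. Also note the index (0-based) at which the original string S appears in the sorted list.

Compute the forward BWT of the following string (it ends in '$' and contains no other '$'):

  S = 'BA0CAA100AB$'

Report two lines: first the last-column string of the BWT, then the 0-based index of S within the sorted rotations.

Answer: B10AABAC0A$0
10

Derivation:
All 12 rotations (rotation i = S[i:]+S[:i]):
  rot[0] = BA0CAA100AB$
  rot[1] = A0CAA100AB$B
  rot[2] = 0CAA100AB$BA
  rot[3] = CAA100AB$BA0
  rot[4] = AA100AB$BA0C
  rot[5] = A100AB$BA0CA
  rot[6] = 100AB$BA0CAA
  rot[7] = 00AB$BA0CAA1
  rot[8] = 0AB$BA0CAA10
  rot[9] = AB$BA0CAA100
  rot[10] = B$BA0CAA100A
  rot[11] = $BA0CAA100AB
Sorted (with $ < everything):
  sorted[0] = $BA0CAA100AB  (last char: 'B')
  sorted[1] = 00AB$BA0CAA1  (last char: '1')
  sorted[2] = 0AB$BA0CAA10  (last char: '0')
  sorted[3] = 0CAA100AB$BA  (last char: 'A')
  sorted[4] = 100AB$BA0CAA  (last char: 'A')
  sorted[5] = A0CAA100AB$B  (last char: 'B')
  sorted[6] = A100AB$BA0CA  (last char: 'A')
  sorted[7] = AA100AB$BA0C  (last char: 'C')
  sorted[8] = AB$BA0CAA100  (last char: '0')
  sorted[9] = B$BA0CAA100A  (last char: 'A')
  sorted[10] = BA0CAA100AB$  (last char: '$')
  sorted[11] = CAA100AB$BA0  (last char: '0')
Last column: B10AABAC0A$0
Original string S is at sorted index 10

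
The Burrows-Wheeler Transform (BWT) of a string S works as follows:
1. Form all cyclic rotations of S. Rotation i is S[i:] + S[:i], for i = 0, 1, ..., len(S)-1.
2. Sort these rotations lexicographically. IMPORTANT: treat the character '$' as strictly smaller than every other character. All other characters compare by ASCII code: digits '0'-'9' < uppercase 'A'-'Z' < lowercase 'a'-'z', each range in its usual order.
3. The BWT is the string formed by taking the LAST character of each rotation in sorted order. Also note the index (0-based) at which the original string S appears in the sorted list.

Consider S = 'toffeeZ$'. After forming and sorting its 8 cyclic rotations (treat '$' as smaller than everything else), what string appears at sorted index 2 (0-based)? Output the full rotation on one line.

All 8 rotations (rotation i = S[i:]+S[:i]):
  rot[0] = toffeeZ$
  rot[1] = offeeZ$t
  rot[2] = ffeeZ$to
  rot[3] = feeZ$tof
  rot[4] = eeZ$toff
  rot[5] = eZ$toffe
  rot[6] = Z$toffee
  rot[7] = $toffeeZ
Sorted (with $ < everything):
  sorted[0] = $toffeeZ
  sorted[1] = Z$toffee
  sorted[2] = eZ$toffe
  sorted[3] = eeZ$toff
  sorted[4] = feeZ$tof
  sorted[5] = ffeeZ$to
  sorted[6] = offeeZ$t
  sorted[7] = toffeeZ$
sorted[2] = eZ$toffe

Answer: eZ$toffe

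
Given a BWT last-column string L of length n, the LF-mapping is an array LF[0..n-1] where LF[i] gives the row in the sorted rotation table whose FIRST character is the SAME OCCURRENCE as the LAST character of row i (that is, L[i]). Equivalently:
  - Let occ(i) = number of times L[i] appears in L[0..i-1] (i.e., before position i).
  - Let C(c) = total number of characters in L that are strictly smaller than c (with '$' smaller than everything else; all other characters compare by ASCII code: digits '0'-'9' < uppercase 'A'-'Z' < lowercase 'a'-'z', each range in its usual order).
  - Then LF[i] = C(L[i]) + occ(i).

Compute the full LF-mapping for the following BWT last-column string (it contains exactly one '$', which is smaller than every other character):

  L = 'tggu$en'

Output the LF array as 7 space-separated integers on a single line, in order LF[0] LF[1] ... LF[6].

Answer: 5 2 3 6 0 1 4

Derivation:
Char counts: '$':1, 'e':1, 'g':2, 'n':1, 't':1, 'u':1
C (first-col start): C('$')=0, C('e')=1, C('g')=2, C('n')=4, C('t')=5, C('u')=6
L[0]='t': occ=0, LF[0]=C('t')+0=5+0=5
L[1]='g': occ=0, LF[1]=C('g')+0=2+0=2
L[2]='g': occ=1, LF[2]=C('g')+1=2+1=3
L[3]='u': occ=0, LF[3]=C('u')+0=6+0=6
L[4]='$': occ=0, LF[4]=C('$')+0=0+0=0
L[5]='e': occ=0, LF[5]=C('e')+0=1+0=1
L[6]='n': occ=0, LF[6]=C('n')+0=4+0=4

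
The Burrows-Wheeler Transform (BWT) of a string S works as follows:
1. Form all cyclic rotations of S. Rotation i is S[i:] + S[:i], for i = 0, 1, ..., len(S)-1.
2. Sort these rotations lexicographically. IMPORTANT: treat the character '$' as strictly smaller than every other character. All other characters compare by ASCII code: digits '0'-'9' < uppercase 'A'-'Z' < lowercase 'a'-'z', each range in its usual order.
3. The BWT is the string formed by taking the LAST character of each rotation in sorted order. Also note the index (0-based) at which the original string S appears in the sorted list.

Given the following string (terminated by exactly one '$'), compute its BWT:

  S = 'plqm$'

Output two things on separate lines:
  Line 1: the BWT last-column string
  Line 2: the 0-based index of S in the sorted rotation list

All 5 rotations (rotation i = S[i:]+S[:i]):
  rot[0] = plqm$
  rot[1] = lqm$p
  rot[2] = qm$pl
  rot[3] = m$plq
  rot[4] = $plqm
Sorted (with $ < everything):
  sorted[0] = $plqm  (last char: 'm')
  sorted[1] = lqm$p  (last char: 'p')
  sorted[2] = m$plq  (last char: 'q')
  sorted[3] = plqm$  (last char: '$')
  sorted[4] = qm$pl  (last char: 'l')
Last column: mpq$l
Original string S is at sorted index 3

Answer: mpq$l
3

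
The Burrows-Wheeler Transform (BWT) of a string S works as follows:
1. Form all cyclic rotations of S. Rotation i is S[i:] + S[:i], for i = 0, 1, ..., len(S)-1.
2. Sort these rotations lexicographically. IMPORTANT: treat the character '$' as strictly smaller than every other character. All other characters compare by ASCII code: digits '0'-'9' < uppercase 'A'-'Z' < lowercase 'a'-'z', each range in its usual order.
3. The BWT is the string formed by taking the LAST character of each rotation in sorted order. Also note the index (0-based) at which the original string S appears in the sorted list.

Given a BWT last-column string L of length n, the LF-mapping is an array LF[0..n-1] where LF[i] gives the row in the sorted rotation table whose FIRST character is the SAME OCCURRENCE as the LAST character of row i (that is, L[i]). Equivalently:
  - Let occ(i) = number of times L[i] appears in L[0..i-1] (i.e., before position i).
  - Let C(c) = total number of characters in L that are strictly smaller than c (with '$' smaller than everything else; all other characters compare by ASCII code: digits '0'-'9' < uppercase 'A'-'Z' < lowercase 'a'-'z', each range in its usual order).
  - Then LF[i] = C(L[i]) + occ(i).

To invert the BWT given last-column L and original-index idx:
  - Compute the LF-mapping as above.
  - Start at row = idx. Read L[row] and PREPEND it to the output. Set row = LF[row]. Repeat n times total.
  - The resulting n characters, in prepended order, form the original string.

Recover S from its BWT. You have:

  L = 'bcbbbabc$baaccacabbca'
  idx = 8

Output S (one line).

LF mapping: 7 15 8 9 10 1 11 16 0 12 2 3 17 18 4 19 5 13 14 20 6
Walk LF starting at row 8, prepending L[row]:
  step 1: row=8, L[8]='$', prepend. Next row=LF[8]=0
  step 2: row=0, L[0]='b', prepend. Next row=LF[0]=7
  step 3: row=7, L[7]='c', prepend. Next row=LF[7]=16
  step 4: row=16, L[16]='a', prepend. Next row=LF[16]=5
  step 5: row=5, L[5]='a', prepend. Next row=LF[5]=1
  step 6: row=1, L[1]='c', prepend. Next row=LF[1]=15
  step 7: row=15, L[15]='c', prepend. Next row=LF[15]=19
  step 8: row=19, L[19]='c', prepend. Next row=LF[19]=20
  step 9: row=20, L[20]='a', prepend. Next row=LF[20]=6
  step 10: row=6, L[6]='b', prepend. Next row=LF[6]=11
  step 11: row=11, L[11]='a', prepend. Next row=LF[11]=3
  step 12: row=3, L[3]='b', prepend. Next row=LF[3]=9
  step 13: row=9, L[9]='b', prepend. Next row=LF[9]=12
  step 14: row=12, L[12]='c', prepend. Next row=LF[12]=17
  step 15: row=17, L[17]='b', prepend. Next row=LF[17]=13
  step 16: row=13, L[13]='c', prepend. Next row=LF[13]=18
  step 17: row=18, L[18]='b', prepend. Next row=LF[18]=14
  step 18: row=14, L[14]='a', prepend. Next row=LF[14]=4
  step 19: row=4, L[4]='b', prepend. Next row=LF[4]=10
  step 20: row=10, L[10]='a', prepend. Next row=LF[10]=2
  step 21: row=2, L[2]='b', prepend. Next row=LF[2]=8
Reversed output: bababcbcbbabacccaacb$

Answer: bababcbcbbabacccaacb$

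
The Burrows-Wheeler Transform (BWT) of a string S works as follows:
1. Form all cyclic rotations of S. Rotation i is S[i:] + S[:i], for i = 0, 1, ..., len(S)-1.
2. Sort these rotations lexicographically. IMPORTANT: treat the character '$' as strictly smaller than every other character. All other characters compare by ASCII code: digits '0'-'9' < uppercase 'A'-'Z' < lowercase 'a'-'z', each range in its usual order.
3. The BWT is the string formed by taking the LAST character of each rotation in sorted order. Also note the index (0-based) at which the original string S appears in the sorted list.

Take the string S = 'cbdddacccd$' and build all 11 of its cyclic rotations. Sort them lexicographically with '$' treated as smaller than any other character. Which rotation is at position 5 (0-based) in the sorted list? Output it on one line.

All 11 rotations (rotation i = S[i:]+S[:i]):
  rot[0] = cbdddacccd$
  rot[1] = bdddacccd$c
  rot[2] = dddacccd$cb
  rot[3] = ddacccd$cbd
  rot[4] = dacccd$cbdd
  rot[5] = acccd$cbddd
  rot[6] = cccd$cbddda
  rot[7] = ccd$cbdddac
  rot[8] = cd$cbdddacc
  rot[9] = d$cbdddaccc
  rot[10] = $cbdddacccd
Sorted (with $ < everything):
  sorted[0] = $cbdddacccd
  sorted[1] = acccd$cbddd
  sorted[2] = bdddacccd$c
  sorted[3] = cbdddacccd$
  sorted[4] = cccd$cbddda
  sorted[5] = ccd$cbdddac
  sorted[6] = cd$cbdddacc
  sorted[7] = d$cbdddaccc
  sorted[8] = dacccd$cbdd
  sorted[9] = ddacccd$cbd
  sorted[10] = dddacccd$cb
sorted[5] = ccd$cbdddac

Answer: ccd$cbdddac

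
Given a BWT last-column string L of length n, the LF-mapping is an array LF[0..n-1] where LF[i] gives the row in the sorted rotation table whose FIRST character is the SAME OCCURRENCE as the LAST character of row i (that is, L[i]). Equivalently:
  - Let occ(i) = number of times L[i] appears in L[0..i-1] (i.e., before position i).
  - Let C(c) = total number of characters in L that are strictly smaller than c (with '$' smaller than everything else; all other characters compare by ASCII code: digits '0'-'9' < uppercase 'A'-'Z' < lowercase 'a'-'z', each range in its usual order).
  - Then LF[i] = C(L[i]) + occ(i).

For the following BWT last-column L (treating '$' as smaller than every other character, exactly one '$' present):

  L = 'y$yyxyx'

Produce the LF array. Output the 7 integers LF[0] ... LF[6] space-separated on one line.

Char counts: '$':1, 'x':2, 'y':4
C (first-col start): C('$')=0, C('x')=1, C('y')=3
L[0]='y': occ=0, LF[0]=C('y')+0=3+0=3
L[1]='$': occ=0, LF[1]=C('$')+0=0+0=0
L[2]='y': occ=1, LF[2]=C('y')+1=3+1=4
L[3]='y': occ=2, LF[3]=C('y')+2=3+2=5
L[4]='x': occ=0, LF[4]=C('x')+0=1+0=1
L[5]='y': occ=3, LF[5]=C('y')+3=3+3=6
L[6]='x': occ=1, LF[6]=C('x')+1=1+1=2

Answer: 3 0 4 5 1 6 2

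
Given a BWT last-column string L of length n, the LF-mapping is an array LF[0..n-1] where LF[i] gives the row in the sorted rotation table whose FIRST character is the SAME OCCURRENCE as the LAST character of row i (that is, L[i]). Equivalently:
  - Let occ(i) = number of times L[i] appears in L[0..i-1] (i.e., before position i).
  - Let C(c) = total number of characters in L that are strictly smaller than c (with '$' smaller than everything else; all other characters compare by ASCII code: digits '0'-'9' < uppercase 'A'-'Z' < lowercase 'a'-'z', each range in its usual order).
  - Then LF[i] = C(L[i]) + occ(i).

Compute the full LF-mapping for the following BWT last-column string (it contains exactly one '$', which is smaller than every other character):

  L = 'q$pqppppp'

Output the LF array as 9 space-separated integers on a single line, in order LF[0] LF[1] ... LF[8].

Answer: 7 0 1 8 2 3 4 5 6

Derivation:
Char counts: '$':1, 'p':6, 'q':2
C (first-col start): C('$')=0, C('p')=1, C('q')=7
L[0]='q': occ=0, LF[0]=C('q')+0=7+0=7
L[1]='$': occ=0, LF[1]=C('$')+0=0+0=0
L[2]='p': occ=0, LF[2]=C('p')+0=1+0=1
L[3]='q': occ=1, LF[3]=C('q')+1=7+1=8
L[4]='p': occ=1, LF[4]=C('p')+1=1+1=2
L[5]='p': occ=2, LF[5]=C('p')+2=1+2=3
L[6]='p': occ=3, LF[6]=C('p')+3=1+3=4
L[7]='p': occ=4, LF[7]=C('p')+4=1+4=5
L[8]='p': occ=5, LF[8]=C('p')+5=1+5=6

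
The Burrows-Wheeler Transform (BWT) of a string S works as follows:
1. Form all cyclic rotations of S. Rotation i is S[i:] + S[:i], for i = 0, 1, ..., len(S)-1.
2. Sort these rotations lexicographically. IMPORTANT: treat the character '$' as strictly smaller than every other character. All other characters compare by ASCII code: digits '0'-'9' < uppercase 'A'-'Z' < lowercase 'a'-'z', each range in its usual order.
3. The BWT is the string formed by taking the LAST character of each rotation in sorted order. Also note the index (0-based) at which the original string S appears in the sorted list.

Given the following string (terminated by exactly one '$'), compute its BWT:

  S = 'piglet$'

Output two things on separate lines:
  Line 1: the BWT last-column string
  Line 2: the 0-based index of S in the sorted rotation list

All 7 rotations (rotation i = S[i:]+S[:i]):
  rot[0] = piglet$
  rot[1] = iglet$p
  rot[2] = glet$pi
  rot[3] = let$pig
  rot[4] = et$pigl
  rot[5] = t$pigle
  rot[6] = $piglet
Sorted (with $ < everything):
  sorted[0] = $piglet  (last char: 't')
  sorted[1] = et$pigl  (last char: 'l')
  sorted[2] = glet$pi  (last char: 'i')
  sorted[3] = iglet$p  (last char: 'p')
  sorted[4] = let$pig  (last char: 'g')
  sorted[5] = piglet$  (last char: '$')
  sorted[6] = t$pigle  (last char: 'e')
Last column: tlipg$e
Original string S is at sorted index 5

Answer: tlipg$e
5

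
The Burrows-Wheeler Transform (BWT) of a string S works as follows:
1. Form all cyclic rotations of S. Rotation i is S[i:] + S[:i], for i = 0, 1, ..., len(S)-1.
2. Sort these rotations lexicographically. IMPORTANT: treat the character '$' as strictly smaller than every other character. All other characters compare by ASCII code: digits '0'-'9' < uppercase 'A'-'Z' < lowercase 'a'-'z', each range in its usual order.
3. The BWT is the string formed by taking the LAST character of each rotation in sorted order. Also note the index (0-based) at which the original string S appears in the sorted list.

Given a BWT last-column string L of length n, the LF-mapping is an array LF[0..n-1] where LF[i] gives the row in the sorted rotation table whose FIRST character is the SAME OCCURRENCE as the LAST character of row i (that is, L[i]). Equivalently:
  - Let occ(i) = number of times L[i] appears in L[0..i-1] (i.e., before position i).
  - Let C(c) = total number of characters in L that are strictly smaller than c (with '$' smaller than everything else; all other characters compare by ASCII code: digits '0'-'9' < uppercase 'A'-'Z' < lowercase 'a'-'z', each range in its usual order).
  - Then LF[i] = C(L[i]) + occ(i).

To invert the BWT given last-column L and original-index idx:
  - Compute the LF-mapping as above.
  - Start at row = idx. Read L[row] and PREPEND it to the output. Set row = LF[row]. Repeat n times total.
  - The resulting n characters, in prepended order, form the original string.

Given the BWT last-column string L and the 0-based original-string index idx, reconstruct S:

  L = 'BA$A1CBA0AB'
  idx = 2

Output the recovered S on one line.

LF mapping: 7 3 0 4 2 10 8 5 1 6 9
Walk LF starting at row 2, prepending L[row]:
  step 1: row=2, L[2]='$', prepend. Next row=LF[2]=0
  step 2: row=0, L[0]='B', prepend. Next row=LF[0]=7
  step 3: row=7, L[7]='A', prepend. Next row=LF[7]=5
  step 4: row=5, L[5]='C', prepend. Next row=LF[5]=10
  step 5: row=10, L[10]='B', prepend. Next row=LF[10]=9
  step 6: row=9, L[9]='A', prepend. Next row=LF[9]=6
  step 7: row=6, L[6]='B', prepend. Next row=LF[6]=8
  step 8: row=8, L[8]='0', prepend. Next row=LF[8]=1
  step 9: row=1, L[1]='A', prepend. Next row=LF[1]=3
  step 10: row=3, L[3]='A', prepend. Next row=LF[3]=4
  step 11: row=4, L[4]='1', prepend. Next row=LF[4]=2
Reversed output: 1AA0BABCAB$

Answer: 1AA0BABCAB$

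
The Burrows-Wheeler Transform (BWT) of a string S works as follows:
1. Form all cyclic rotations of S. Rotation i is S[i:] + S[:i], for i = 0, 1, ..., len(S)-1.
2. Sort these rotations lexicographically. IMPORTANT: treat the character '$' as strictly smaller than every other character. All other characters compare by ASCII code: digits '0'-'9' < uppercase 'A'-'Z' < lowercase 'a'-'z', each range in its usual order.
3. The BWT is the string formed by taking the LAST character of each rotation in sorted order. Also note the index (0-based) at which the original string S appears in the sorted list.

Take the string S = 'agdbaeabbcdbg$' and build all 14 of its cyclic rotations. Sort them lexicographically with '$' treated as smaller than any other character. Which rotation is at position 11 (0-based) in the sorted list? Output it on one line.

All 14 rotations (rotation i = S[i:]+S[:i]):
  rot[0] = agdbaeabbcdbg$
  rot[1] = gdbaeabbcdbg$a
  rot[2] = dbaeabbcdbg$ag
  rot[3] = baeabbcdbg$agd
  rot[4] = aeabbcdbg$agdb
  rot[5] = eabbcdbg$agdba
  rot[6] = abbcdbg$agdbae
  rot[7] = bbcdbg$agdbaea
  rot[8] = bcdbg$agdbaeab
  rot[9] = cdbg$agdbaeabb
  rot[10] = dbg$agdbaeabbc
  rot[11] = bg$agdbaeabbcd
  rot[12] = g$agdbaeabbcdb
  rot[13] = $agdbaeabbcdbg
Sorted (with $ < everything):
  sorted[0] = $agdbaeabbcdbg
  sorted[1] = abbcdbg$agdbae
  sorted[2] = aeabbcdbg$agdb
  sorted[3] = agdbaeabbcdbg$
  sorted[4] = baeabbcdbg$agd
  sorted[5] = bbcdbg$agdbaea
  sorted[6] = bcdbg$agdbaeab
  sorted[7] = bg$agdbaeabbcd
  sorted[8] = cdbg$agdbaeabb
  sorted[9] = dbaeabbcdbg$ag
  sorted[10] = dbg$agdbaeabbc
  sorted[11] = eabbcdbg$agdba
  sorted[12] = g$agdbaeabbcdb
  sorted[13] = gdbaeabbcdbg$a
sorted[11] = eabbcdbg$agdba

Answer: eabbcdbg$agdba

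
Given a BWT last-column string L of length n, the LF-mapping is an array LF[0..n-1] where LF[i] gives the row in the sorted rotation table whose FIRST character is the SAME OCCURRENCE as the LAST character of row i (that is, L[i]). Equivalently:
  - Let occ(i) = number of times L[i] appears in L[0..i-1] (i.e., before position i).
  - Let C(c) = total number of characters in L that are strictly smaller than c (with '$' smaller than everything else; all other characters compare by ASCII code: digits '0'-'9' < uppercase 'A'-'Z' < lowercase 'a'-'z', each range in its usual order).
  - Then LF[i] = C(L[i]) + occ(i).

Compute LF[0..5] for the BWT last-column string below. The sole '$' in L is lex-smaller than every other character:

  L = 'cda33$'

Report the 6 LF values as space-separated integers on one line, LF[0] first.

Char counts: '$':1, '3':2, 'a':1, 'c':1, 'd':1
C (first-col start): C('$')=0, C('3')=1, C('a')=3, C('c')=4, C('d')=5
L[0]='c': occ=0, LF[0]=C('c')+0=4+0=4
L[1]='d': occ=0, LF[1]=C('d')+0=5+0=5
L[2]='a': occ=0, LF[2]=C('a')+0=3+0=3
L[3]='3': occ=0, LF[3]=C('3')+0=1+0=1
L[4]='3': occ=1, LF[4]=C('3')+1=1+1=2
L[5]='$': occ=0, LF[5]=C('$')+0=0+0=0

Answer: 4 5 3 1 2 0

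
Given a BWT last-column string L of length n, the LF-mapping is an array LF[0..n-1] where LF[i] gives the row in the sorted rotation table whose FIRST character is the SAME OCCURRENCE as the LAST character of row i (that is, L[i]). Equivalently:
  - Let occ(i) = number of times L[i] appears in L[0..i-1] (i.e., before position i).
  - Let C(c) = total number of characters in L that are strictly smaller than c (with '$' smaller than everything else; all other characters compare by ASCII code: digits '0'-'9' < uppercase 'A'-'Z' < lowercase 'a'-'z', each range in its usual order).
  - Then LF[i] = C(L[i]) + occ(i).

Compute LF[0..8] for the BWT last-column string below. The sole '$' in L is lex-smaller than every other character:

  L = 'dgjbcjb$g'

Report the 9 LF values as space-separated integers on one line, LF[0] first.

Answer: 4 5 7 1 3 8 2 0 6

Derivation:
Char counts: '$':1, 'b':2, 'c':1, 'd':1, 'g':2, 'j':2
C (first-col start): C('$')=0, C('b')=1, C('c')=3, C('d')=4, C('g')=5, C('j')=7
L[0]='d': occ=0, LF[0]=C('d')+0=4+0=4
L[1]='g': occ=0, LF[1]=C('g')+0=5+0=5
L[2]='j': occ=0, LF[2]=C('j')+0=7+0=7
L[3]='b': occ=0, LF[3]=C('b')+0=1+0=1
L[4]='c': occ=0, LF[4]=C('c')+0=3+0=3
L[5]='j': occ=1, LF[5]=C('j')+1=7+1=8
L[6]='b': occ=1, LF[6]=C('b')+1=1+1=2
L[7]='$': occ=0, LF[7]=C('$')+0=0+0=0
L[8]='g': occ=1, LF[8]=C('g')+1=5+1=6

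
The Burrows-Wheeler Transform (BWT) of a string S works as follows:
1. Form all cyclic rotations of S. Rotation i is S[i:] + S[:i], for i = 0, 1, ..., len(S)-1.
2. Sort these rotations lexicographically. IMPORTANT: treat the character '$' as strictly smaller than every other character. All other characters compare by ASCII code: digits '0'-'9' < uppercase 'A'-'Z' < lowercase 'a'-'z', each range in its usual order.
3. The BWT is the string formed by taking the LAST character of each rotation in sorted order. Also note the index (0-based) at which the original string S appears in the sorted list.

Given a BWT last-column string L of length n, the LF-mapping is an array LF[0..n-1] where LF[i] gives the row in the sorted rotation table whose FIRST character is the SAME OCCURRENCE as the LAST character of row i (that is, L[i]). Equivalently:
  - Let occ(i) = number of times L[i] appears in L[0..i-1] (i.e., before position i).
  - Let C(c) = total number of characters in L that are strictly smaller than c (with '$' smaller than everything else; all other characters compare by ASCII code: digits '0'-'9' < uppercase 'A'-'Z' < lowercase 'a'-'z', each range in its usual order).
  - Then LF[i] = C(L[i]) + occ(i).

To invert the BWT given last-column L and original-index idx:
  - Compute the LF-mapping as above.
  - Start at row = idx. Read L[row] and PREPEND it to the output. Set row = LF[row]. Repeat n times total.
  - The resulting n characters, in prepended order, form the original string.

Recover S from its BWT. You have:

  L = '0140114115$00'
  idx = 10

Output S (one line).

Answer: 400410511110$

Derivation:
LF mapping: 1 5 10 2 6 7 11 8 9 12 0 3 4
Walk LF starting at row 10, prepending L[row]:
  step 1: row=10, L[10]='$', prepend. Next row=LF[10]=0
  step 2: row=0, L[0]='0', prepend. Next row=LF[0]=1
  step 3: row=1, L[1]='1', prepend. Next row=LF[1]=5
  step 4: row=5, L[5]='1', prepend. Next row=LF[5]=7
  step 5: row=7, L[7]='1', prepend. Next row=LF[7]=8
  step 6: row=8, L[8]='1', prepend. Next row=LF[8]=9
  step 7: row=9, L[9]='5', prepend. Next row=LF[9]=12
  step 8: row=12, L[12]='0', prepend. Next row=LF[12]=4
  step 9: row=4, L[4]='1', prepend. Next row=LF[4]=6
  step 10: row=6, L[6]='4', prepend. Next row=LF[6]=11
  step 11: row=11, L[11]='0', prepend. Next row=LF[11]=3
  step 12: row=3, L[3]='0', prepend. Next row=LF[3]=2
  step 13: row=2, L[2]='4', prepend. Next row=LF[2]=10
Reversed output: 400410511110$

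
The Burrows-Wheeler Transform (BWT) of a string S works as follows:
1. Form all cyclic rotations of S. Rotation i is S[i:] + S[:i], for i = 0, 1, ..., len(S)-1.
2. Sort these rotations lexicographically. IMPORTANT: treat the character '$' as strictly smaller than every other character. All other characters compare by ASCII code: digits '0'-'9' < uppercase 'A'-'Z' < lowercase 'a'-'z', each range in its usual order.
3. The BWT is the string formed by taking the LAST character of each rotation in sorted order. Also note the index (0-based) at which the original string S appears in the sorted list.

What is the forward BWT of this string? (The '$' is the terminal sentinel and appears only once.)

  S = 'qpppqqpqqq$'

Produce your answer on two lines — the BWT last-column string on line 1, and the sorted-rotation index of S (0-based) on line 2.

Answer: qqppqq$qqpp
6

Derivation:
All 11 rotations (rotation i = S[i:]+S[:i]):
  rot[0] = qpppqqpqqq$
  rot[1] = pppqqpqqq$q
  rot[2] = ppqqpqqq$qp
  rot[3] = pqqpqqq$qpp
  rot[4] = qqpqqq$qppp
  rot[5] = qpqqq$qpppq
  rot[6] = pqqq$qpppqq
  rot[7] = qqq$qpppqqp
  rot[8] = qq$qpppqqpq
  rot[9] = q$qpppqqpqq
  rot[10] = $qpppqqpqqq
Sorted (with $ < everything):
  sorted[0] = $qpppqqpqqq  (last char: 'q')
  sorted[1] = pppqqpqqq$q  (last char: 'q')
  sorted[2] = ppqqpqqq$qp  (last char: 'p')
  sorted[3] = pqqpqqq$qpp  (last char: 'p')
  sorted[4] = pqqq$qpppqq  (last char: 'q')
  sorted[5] = q$qpppqqpqq  (last char: 'q')
  sorted[6] = qpppqqpqqq$  (last char: '$')
  sorted[7] = qpqqq$qpppq  (last char: 'q')
  sorted[8] = qq$qpppqqpq  (last char: 'q')
  sorted[9] = qqpqqq$qppp  (last char: 'p')
  sorted[10] = qqq$qpppqqp  (last char: 'p')
Last column: qqppqq$qqpp
Original string S is at sorted index 6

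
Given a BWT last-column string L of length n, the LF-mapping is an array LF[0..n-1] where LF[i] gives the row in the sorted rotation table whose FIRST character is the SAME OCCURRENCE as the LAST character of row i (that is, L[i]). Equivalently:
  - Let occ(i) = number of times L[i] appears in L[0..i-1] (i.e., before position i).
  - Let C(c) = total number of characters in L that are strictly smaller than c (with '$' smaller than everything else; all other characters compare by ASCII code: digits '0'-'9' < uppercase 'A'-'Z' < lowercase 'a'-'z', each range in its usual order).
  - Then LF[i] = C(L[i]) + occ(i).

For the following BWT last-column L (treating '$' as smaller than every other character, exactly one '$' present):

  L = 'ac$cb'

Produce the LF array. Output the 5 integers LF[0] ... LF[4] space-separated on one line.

Char counts: '$':1, 'a':1, 'b':1, 'c':2
C (first-col start): C('$')=0, C('a')=1, C('b')=2, C('c')=3
L[0]='a': occ=0, LF[0]=C('a')+0=1+0=1
L[1]='c': occ=0, LF[1]=C('c')+0=3+0=3
L[2]='$': occ=0, LF[2]=C('$')+0=0+0=0
L[3]='c': occ=1, LF[3]=C('c')+1=3+1=4
L[4]='b': occ=0, LF[4]=C('b')+0=2+0=2

Answer: 1 3 0 4 2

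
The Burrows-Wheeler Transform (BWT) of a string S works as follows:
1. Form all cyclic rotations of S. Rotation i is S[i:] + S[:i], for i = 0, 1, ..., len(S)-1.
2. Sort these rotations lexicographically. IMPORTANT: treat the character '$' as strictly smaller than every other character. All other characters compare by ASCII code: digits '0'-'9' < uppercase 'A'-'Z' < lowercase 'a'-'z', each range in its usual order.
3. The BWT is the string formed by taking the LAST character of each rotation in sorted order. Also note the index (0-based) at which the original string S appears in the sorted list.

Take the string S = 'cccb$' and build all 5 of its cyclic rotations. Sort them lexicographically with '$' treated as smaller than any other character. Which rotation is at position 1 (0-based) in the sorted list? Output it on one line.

All 5 rotations (rotation i = S[i:]+S[:i]):
  rot[0] = cccb$
  rot[1] = ccb$c
  rot[2] = cb$cc
  rot[3] = b$ccc
  rot[4] = $cccb
Sorted (with $ < everything):
  sorted[0] = $cccb
  sorted[1] = b$ccc
  sorted[2] = cb$cc
  sorted[3] = ccb$c
  sorted[4] = cccb$
sorted[1] = b$ccc

Answer: b$ccc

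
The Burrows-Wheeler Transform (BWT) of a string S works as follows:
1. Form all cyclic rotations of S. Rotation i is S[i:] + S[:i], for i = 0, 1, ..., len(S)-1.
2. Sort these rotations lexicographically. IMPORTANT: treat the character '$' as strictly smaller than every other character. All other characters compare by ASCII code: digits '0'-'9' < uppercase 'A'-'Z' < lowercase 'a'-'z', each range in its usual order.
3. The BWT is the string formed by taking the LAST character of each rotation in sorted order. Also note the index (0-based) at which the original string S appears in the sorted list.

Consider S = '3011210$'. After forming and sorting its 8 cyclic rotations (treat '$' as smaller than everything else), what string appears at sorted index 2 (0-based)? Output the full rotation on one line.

All 8 rotations (rotation i = S[i:]+S[:i]):
  rot[0] = 3011210$
  rot[1] = 011210$3
  rot[2] = 11210$30
  rot[3] = 1210$301
  rot[4] = 210$3011
  rot[5] = 10$30112
  rot[6] = 0$301121
  rot[7] = $3011210
Sorted (with $ < everything):
  sorted[0] = $3011210
  sorted[1] = 0$301121
  sorted[2] = 011210$3
  sorted[3] = 10$30112
  sorted[4] = 11210$30
  sorted[5] = 1210$301
  sorted[6] = 210$3011
  sorted[7] = 3011210$
sorted[2] = 011210$3

Answer: 011210$3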